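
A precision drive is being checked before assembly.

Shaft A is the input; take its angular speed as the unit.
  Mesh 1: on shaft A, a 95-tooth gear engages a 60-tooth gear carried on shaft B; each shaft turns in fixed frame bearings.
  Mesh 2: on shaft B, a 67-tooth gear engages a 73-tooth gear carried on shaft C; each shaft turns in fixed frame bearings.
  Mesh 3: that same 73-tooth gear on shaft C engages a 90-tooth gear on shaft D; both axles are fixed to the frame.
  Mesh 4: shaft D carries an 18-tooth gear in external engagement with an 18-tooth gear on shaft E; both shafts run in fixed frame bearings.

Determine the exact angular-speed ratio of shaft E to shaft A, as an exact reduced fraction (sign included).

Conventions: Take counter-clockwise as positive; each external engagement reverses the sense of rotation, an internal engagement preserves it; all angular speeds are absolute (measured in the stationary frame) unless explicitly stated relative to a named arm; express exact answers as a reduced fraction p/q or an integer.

1273/1080

class = fixed-axis compound train [4 meshes; 4 ratios multiply, 4 sense flips]
mesh 1 [95T→60T]: running ratio 19/12, sense −
mesh 2 [67T→73T]: running ratio 1273/876, sense +
mesh 3 [73T→90T]: running ratio 1273/1080, sense −
mesh 4 [18T→18T]: running ratio 1273/1080, sense +
ω_out/ω_in = 1273/1080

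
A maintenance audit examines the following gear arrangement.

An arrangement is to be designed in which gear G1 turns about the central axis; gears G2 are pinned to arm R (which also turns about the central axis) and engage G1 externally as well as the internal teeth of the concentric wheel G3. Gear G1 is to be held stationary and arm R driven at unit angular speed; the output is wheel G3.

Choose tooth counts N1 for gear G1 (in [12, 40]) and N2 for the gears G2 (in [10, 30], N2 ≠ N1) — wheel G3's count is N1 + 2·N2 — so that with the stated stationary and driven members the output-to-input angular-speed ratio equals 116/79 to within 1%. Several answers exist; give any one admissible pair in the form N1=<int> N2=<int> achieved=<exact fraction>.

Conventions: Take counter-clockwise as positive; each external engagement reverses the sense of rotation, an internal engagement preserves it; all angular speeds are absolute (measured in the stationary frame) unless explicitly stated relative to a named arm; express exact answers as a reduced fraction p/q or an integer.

N1=37 N2=21 achieved=116/79

topology: planetary set — design target 116/79, arm = carrier (Willis)
Willis with ω_sun = 0: ω_ring/ω_arm = (N1+N3)/N3; set equal to 116/79  ⇒  N3/N1 = 1/(116/79 − 1) = 79/37
N3 = N1 + 2·N2  ⇒  N2/N1 = (N3/N1 − 1)/2 = (79/37 − 1)/2 = 21/37
smallest multiple with N1 ≥ 12 and N2 ≥ 10: k = 1  ⇒  N1 = 1·37 = 37, N2 = 1·21 = 21 (N1 ≤ 40, N2 ≤ 30, N2 ≠ N1 ✓), N3 = 37 + 2·21 = 79
check: (N1+N3)/N3 with N1 = 37, N3 = 79 gives 116/79; |achieved − target| = 0 ≤ 29/1975 ✓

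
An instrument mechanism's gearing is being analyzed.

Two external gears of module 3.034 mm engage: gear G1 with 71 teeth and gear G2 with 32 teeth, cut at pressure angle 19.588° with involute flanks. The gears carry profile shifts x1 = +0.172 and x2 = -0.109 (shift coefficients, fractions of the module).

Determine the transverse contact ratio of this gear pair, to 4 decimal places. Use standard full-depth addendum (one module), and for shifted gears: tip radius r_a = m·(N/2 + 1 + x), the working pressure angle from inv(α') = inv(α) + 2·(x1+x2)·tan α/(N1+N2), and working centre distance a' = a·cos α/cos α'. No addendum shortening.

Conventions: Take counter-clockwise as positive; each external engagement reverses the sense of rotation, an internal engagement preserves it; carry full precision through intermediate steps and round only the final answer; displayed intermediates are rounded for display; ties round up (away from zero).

1.7603

single-mesh involute tooth geometry (71T engaging 32T at module 3.034)
base radii: r_b1 = 101.473747, r_b2 = 45.734647
tip radii: r_a1 = 111.262848, r_a2 = 51.247294
inv(α') = inv(19.588°) + 2·(+0.172-0.109)·tan α/(71+32) = 0.01440822  ⇒  α' = 19.78286°
a' = a·cos α / cos α' = 156.2510·cos 19.588°/cos 19.78286° = 156.441232
action lengths: √(r_a1²−r_b1²) = 45.634417, √(r_a2²−r_b2²) = 23.122008
base pitch p_b = π·m·cos α = 8.979977
CR = (45.634417 + 23.122008 − 156.441232·sin 19.78286°)/8.979977 = 1.760348
contact ratio ≈ 1.7603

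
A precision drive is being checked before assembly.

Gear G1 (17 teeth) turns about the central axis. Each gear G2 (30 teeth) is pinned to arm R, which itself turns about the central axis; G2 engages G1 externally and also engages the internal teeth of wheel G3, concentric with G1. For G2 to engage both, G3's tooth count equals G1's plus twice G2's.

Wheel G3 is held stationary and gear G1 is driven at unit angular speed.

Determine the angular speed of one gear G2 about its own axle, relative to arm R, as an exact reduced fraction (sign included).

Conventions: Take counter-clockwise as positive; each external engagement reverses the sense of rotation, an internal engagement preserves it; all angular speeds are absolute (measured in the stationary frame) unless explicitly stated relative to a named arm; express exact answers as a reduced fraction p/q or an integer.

planetary set (17T centre, 30T on arm, 77T internal) — Willis relation
ring teeth: 17 + 2·30 = 77
17(ω_sun−ω_arm) = −77(ω_ring−ω_arm),  ω_ring = 0, ω_sun = 1
17(1−ω_arm) = −77(0−ω_arm)  ⇒  94·ω_arm = 17  ⇒  ω_arm = 17/94
sun–planet mesh: 17·(1−17/94) = −30·(ω_p−ω_arm)  ⇒  ω_p−ω_arm = -1309/2820
exact speed ratio = -1309/2820

-1309/2820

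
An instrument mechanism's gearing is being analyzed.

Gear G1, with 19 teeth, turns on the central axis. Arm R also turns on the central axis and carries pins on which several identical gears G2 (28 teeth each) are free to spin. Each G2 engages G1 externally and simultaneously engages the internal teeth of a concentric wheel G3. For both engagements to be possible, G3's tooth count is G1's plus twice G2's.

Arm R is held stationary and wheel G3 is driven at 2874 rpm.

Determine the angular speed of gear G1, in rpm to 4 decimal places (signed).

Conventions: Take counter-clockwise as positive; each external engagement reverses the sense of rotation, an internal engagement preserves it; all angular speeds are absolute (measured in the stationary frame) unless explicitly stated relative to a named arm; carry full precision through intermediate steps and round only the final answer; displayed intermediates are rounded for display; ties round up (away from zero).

planetary set (19T centre, 28T on arm, 75T internal) — Willis relation
normalise by the input: solve with ω_ring = 1, then scale by 2874 rpm
ring teeth: 19 + 2·28 = 75
19(ω_sun−ω_arm) = −75(ω_ring−ω_arm),  ω_arm = 0, ω_ring = 1
ω_sun = 0 − (75/19)(1−0) = -75/19
scale: ω_sun = -75/19 × 2874 rpm = -11344.7368 rpm

-11344.7368 rpm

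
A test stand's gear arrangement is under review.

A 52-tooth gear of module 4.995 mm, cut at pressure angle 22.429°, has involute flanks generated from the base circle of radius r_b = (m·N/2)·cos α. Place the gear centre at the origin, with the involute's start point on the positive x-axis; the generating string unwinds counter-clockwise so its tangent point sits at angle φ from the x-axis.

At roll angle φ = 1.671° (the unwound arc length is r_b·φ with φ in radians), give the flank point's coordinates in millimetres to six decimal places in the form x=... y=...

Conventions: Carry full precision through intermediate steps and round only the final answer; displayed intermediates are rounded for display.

topology: single-mesh involute geometry — m = 4.995, N = 52
pitch radius r_p = m·N/2 = 4.995·52/2 = 129.870000
base radius r_b = r_p·cos α = 129.870000·cos 22.429° = 120.045729
roll angle φ = 1.671° = 0.02916445 rad
x = r_b·(cos φ + φ·sin φ) = 120.096772
y = r_b·(sin φ − φ·cos φ) = 0.000993

x=120.096772 y=0.000993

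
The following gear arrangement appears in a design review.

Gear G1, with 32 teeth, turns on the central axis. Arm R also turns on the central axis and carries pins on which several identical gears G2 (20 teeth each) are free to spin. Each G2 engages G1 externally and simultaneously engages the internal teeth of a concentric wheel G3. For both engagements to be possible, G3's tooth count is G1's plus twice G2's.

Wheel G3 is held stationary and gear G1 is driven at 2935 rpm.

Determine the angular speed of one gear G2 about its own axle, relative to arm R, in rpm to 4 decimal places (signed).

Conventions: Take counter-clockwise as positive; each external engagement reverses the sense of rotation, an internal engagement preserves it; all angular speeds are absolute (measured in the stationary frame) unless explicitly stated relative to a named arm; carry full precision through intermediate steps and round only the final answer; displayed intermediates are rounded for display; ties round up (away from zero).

-3251.0769 rpm

recognized (axles ride arm R): planetary set, 32/20/72 teeth
normalise by the input: solve with ω_sun = 1, then scale by 2935 rpm
ring teeth: 32 + 2·20 = 72
32(ω_sun−ω_arm) = −72(ω_ring−ω_arm),  ω_ring = 0, ω_sun = 1
32(1−ω_arm) = −72(0−ω_arm)  ⇒  104·ω_arm = 32  ⇒  ω_arm = 4/13
sun–planet mesh: 32·(1−4/13) = −20·(ω_p−ω_arm)  ⇒  ω_p−ω_arm = -72/65
scale: ω_p−ω_arm = -72/65 × 2935 rpm = -3251.0769 rpm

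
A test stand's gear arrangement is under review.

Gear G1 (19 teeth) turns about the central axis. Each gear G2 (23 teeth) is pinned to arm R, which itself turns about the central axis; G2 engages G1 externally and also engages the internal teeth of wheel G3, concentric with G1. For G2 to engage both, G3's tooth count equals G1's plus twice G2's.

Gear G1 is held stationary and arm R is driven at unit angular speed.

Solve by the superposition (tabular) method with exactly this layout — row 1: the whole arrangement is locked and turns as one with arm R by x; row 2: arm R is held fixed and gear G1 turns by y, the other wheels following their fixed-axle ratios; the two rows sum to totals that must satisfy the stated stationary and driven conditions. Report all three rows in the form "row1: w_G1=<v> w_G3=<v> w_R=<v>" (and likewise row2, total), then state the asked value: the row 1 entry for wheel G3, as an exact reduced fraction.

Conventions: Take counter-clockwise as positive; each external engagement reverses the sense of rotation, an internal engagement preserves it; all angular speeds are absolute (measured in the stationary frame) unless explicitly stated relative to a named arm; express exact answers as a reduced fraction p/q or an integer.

recognized (axles ride arm R): planetary set, 19/23/65 teeth
row 1 (train locked, turned with arm): all members turn x
row 2 (arm held, sun turns y): ω_ring = −(19/65)·y, ω_arm = 0
boundary: total ω_sun = x + y = 0 and total ω_arm = x = 1  ⇒  y = -1, x = 1
row 2 ring = −(19/65)·(-1) = 19/65
totals (row 1 + row 2): sun 1 + (-1) = 0, ring 1 + 19/65 = 84/65, arm 1 + 0 = 1
asked cell (row1, ring) = 1

row1: w_G1=1 w_G3=1 w_R=1
row2: w_G1=-1 w_G3=19/65 w_R=0
total: w_G1=0 w_G3=84/65 w_R=1
asked value: 1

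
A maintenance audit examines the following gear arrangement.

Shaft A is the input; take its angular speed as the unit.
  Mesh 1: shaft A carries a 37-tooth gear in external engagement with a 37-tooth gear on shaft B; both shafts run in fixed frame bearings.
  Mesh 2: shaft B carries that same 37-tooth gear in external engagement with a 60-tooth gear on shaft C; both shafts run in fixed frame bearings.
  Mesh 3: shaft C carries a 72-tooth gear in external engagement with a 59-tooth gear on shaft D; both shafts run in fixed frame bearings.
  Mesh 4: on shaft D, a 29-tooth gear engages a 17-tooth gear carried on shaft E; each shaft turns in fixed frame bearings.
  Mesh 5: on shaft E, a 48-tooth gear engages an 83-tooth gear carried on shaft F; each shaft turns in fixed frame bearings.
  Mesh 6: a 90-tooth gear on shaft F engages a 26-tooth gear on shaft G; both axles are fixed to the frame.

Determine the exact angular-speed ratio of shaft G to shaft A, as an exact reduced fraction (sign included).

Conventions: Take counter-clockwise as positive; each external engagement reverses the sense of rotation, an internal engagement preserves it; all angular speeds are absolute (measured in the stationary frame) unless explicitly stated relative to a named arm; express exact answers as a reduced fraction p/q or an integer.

2781216/1082237

class = fixed-axis compound train [6 meshes; 6 ratios multiply, 6 sense flips]
mesh 1 [37T→37T]: running ratio 1, sense −
mesh 2 [37T→60T]: running ratio 37/60, sense +
mesh 3 [72T→59T]: running ratio 222/295, sense −
mesh 4 [29T→17T]: running ratio 6438/5015, sense +
mesh 5 [48T→83T]: running ratio 309024/416245, sense −
mesh 6 [90T→26T]: running ratio 2781216/1082237, sense +
ω_out/ω_in = 2781216/1082237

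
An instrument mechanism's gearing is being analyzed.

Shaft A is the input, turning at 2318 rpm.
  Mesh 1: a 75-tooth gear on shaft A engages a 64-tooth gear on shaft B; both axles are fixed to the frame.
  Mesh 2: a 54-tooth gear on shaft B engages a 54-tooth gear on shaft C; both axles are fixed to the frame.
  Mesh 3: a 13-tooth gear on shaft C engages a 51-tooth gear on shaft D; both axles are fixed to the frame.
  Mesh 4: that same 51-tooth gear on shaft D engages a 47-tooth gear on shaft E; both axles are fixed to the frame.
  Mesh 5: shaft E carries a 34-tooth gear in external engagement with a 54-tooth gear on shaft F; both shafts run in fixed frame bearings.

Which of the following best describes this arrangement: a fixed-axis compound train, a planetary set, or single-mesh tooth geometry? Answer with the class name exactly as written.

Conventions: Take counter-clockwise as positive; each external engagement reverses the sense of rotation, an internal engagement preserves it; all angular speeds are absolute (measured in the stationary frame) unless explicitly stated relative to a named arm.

topology: fixed-axis compound train — 5 meshes, A→F
classification: fixed-axis compound train

fixed-axis compound train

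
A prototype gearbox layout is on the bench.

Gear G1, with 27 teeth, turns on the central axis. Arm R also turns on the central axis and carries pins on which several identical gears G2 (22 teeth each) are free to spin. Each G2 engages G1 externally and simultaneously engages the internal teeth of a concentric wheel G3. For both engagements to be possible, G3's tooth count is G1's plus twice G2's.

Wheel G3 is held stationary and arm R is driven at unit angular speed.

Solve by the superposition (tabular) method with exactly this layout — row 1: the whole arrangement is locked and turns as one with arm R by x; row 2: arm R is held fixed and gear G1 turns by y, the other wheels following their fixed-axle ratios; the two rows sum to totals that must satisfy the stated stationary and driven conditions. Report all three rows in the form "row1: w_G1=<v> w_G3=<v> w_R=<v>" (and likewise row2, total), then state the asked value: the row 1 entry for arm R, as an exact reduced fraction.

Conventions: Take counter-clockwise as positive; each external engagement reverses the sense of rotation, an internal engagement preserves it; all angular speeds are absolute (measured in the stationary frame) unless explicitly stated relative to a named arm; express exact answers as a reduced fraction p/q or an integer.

row1: w_G1=1 w_G3=1 w_R=1
row2: w_G1=71/27 w_G3=-1 w_R=0
total: w_G1=98/27 w_G3=0 w_R=1
asked value: 1

topology: planetary set — G1 27T / G2 22T / G3 71T, arm = carrier (Willis)
row 1 — lock + rotate with arm: ω_sun = ω_ring = ω_arm = x
row 2: sun turns y, ring = −(27/71)·y, arm 0
boundary: total ω_ring = x − (27/71)·y = 0 and total ω_arm = x = 1  ⇒  y = 71/27, x = 1
row 2 ring = −(27/71)·71/27 = -1
totals (row 1 + row 2): sun 1 + 71/27 = 98/27, ring 1 + (-1) = 0, arm 1 + 0 = 1
asked cell (row1, arm) = 1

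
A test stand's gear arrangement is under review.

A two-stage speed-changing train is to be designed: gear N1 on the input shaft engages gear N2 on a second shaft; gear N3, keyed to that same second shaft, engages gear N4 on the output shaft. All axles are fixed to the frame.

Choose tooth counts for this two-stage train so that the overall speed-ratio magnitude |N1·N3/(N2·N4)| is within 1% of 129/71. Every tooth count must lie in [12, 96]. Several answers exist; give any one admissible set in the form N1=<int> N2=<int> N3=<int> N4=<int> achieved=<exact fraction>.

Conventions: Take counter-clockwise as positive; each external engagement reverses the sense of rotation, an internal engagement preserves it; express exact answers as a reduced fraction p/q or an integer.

class = fixed-axis compound train [2-stage, 129/71 wanted]
target = 129/71 in lowest terms: an exact hit needs N1·N3 = k·129 and N2·N4 = k·71 for one integer k, every count in [12, 96]; additionally prefer no 1:1 stage (N1 ≠ N2, N3 ≠ N4)
k = 1…11: no 1:1-free in-range split of k·129 and k·71 into factor pairs; take k = 12
k = 12: N1·N3 = 1548 = 18·86, N2·N4 = 852 = 12·71
achieved = 18·86/(12·71) = 129/71; |achieved − target| = 0 ≤ 129/7100 ✓

N1=18 N2=12 N3=86 N4=71 achieved=129/71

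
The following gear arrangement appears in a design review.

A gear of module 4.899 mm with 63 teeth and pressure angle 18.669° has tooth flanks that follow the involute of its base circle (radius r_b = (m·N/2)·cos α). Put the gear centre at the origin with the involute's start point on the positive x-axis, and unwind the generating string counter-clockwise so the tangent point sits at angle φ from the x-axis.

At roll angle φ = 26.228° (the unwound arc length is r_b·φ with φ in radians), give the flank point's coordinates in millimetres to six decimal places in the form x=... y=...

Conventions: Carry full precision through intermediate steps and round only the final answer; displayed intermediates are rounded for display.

class = single-mesh tooth geometry [base-circle involute, m = 4.899, 63T]
pitch radius r_p = m·N/2 = 4.899·63/2 = 154.318500
base radius r_b = r_p·cos α = 154.318500·cos 18.669° = 146.198817
roll angle φ = 26.228° = 0.45776496 rad
x = r_b·(cos φ + φ·sin φ) = 160.723539
y = r_b·(sin φ − φ·cos φ) = 4.577435

x=160.723539 y=4.577435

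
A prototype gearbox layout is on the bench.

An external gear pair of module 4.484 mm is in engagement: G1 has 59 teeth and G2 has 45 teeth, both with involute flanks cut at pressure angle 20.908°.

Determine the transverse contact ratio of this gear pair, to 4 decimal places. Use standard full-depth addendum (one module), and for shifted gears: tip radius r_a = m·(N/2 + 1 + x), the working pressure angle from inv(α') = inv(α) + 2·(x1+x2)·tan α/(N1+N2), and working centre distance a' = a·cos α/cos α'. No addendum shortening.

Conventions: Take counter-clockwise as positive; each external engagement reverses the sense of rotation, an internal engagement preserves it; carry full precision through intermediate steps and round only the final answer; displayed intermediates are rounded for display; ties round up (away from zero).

topology: single-mesh involute geometry — m = 4.484, 59T/45T pair
base radii: r_b1 = 123.568109, r_b2 = 94.246863
tip radii: r_a1 = 136.762000, r_a2 = 105.374000
no profile shift: α' = α, a' = a
action lengths: √(r_a1²−r_b1²) = 58.606885, √(r_a2²−r_b2²) = 47.129700
base pitch p_b = π·m·cos α = 13.159345
CR = (58.606885 + 47.129700 − 233.168000·sin 20.90800°)/13.159345 = 1.711809
contact ratio ≈ 1.7118

1.7118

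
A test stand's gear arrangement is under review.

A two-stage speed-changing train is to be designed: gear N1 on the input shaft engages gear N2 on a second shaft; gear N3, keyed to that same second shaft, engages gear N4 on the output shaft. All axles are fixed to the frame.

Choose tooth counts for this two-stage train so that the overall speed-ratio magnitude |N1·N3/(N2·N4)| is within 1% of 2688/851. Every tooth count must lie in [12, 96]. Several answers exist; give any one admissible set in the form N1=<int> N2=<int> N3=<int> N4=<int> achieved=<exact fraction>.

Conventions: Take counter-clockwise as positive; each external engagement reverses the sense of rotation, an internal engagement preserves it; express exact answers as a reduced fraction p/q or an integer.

N1=28 N2=23 N3=96 N4=37 achieved=2688/851

class = fixed-axis compound train [2-stage, 2688/851 wanted]
target = 2688/851 in lowest terms: an exact hit needs N1·N3 = k·2688 and N2·N4 = k·851 for one integer k, every count in [12, 96]; additionally prefer no 1:1 stage (N1 ≠ N2, N3 ≠ N4)
k = 1: N1·N3 = 2688 = 28·96, N2·N4 = 851 = 23·37
achieved = 28·96/(23·37) = 2688/851; |achieved − target| = 0 ≤ 672/21275 ✓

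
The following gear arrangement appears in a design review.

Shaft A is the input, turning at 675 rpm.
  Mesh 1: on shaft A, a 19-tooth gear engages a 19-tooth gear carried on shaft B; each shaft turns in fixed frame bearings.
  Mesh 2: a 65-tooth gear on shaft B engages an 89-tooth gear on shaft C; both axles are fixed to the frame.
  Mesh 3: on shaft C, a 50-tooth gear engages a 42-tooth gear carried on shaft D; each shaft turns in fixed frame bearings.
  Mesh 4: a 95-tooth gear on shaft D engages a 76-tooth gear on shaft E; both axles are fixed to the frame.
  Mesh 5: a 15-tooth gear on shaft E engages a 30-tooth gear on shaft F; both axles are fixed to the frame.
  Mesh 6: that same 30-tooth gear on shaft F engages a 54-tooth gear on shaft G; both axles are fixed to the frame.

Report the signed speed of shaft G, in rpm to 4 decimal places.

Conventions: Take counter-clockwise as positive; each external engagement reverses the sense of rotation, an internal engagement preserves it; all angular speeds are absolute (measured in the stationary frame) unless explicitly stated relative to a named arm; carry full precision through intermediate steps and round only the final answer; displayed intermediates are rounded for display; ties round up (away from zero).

+203.7771 rpm

recognized (7 fixed axles, 6 meshes): fixed-axis compound train
mesh 1 [19T→19T]: ω = 675.0000×19/19 = 675.0000 rpm, sense flips to −
mesh 2 [65T→89T]: ω = 675.0000×65/89 = 492.9775 rpm, sense flips to +
mesh 3 [50T→42T]: ω = 492.9775×50/42 = 586.8780 rpm, sense flips to −
mesh 4 [95T→76T]: ω = 586.8780×95/76 = 733.5975 rpm, sense flips to +
mesh 5 [15T→30T]: ω = 733.5975×15/30 = 366.7988 rpm, sense flips to −
mesh 6 [30T→54T]: ω = 366.7988×30/54 = 203.7771 rpm, sense flips to +
signed output speed = +203.7771 rpm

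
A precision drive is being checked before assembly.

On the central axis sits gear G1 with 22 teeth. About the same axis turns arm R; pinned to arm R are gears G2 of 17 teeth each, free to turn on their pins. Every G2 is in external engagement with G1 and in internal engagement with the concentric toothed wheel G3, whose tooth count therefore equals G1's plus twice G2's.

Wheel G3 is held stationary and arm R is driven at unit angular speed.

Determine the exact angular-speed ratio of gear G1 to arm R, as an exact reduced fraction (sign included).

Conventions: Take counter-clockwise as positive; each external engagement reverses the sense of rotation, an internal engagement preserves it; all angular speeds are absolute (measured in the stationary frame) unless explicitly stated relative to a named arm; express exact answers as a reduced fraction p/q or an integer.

39/11

topology: planetary set — G1 22T / G2 17T / G3 56T, arm = carrier (Willis)
ring teeth: 22 + 2·17 = 56
22(ω_sun−ω_arm) = −56(ω_ring−ω_arm),  ω_ring = 0, ω_arm = 1
ω_sun = 1 − (56/22)(0−1) = 39/11
ω_out/ω_in = 39/11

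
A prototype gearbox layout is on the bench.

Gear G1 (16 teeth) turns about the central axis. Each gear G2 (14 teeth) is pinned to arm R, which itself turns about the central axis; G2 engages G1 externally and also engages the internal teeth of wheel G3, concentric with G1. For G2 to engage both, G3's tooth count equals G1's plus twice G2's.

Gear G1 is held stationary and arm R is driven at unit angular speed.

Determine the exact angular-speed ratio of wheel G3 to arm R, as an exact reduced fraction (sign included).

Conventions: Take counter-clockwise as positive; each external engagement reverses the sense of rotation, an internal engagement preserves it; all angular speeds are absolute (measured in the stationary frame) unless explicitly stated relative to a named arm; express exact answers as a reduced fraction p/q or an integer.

planetary set (16T centre, 14T on arm, 44T internal) — Willis relation
ring teeth: 16 + 2·14 = 44
16(ω_sun−ω_arm) = −44(ω_ring−ω_arm),  ω_sun = 0, ω_arm = 1
ω_ring = 1 − (16/44)(0−1) = 15/11
ω_out/ω_in = 15/11

15/11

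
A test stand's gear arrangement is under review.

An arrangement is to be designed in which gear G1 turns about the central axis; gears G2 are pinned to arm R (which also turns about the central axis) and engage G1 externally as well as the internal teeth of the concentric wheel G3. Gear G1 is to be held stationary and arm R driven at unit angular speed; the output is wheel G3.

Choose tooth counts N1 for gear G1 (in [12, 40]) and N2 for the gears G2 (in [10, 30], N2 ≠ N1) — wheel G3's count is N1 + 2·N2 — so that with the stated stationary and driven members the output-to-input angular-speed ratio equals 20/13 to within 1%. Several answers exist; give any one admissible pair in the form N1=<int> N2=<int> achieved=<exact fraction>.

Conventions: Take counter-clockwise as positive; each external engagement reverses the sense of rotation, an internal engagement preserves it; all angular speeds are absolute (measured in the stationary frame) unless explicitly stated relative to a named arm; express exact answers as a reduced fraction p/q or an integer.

planetary set to be sized for 20/13 (Willis relation)
Willis with ω_sun = 0: ω_ring/ω_arm = (N1+N3)/N3; set equal to 20/13  ⇒  N3/N1 = 1/(20/13 − 1) = 13/7
N3 = N1 + 2·N2  ⇒  N2/N1 = (N3/N1 − 1)/2 = (13/7 − 1)/2 = 3/7
smallest multiple with N1 ≥ 12 and N2 ≥ 10: k = 4  ⇒  N1 = 4·7 = 28, N2 = 4·3 = 12 (N1 ≤ 40, N2 ≤ 30, N2 ≠ N1 ✓), N3 = 28 + 2·12 = 52
check: (N1+N3)/N3 with N1 = 28, N3 = 52 gives 20/13; |achieved − target| = 0 ≤ 1/65 ✓

N1=28 N2=12 achieved=20/13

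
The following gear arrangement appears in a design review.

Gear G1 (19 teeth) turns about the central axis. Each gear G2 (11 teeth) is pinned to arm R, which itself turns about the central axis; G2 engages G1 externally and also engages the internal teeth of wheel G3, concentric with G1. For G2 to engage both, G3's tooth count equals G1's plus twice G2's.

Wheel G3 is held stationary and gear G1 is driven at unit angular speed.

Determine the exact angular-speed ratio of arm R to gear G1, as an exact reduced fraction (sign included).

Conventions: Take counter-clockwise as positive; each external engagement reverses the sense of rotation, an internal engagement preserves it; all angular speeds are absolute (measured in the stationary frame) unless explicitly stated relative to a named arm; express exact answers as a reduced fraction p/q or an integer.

19/60

topology: planetary set — G1 19T / G2 11T / G3 41T, arm = carrier (Willis)
ring teeth: 19 + 2·11 = 41
19(ω_sun−ω_arm) = −41(ω_ring−ω_arm),  ω_ring = 0, ω_sun = 1
19(1−ω_arm) = −41(0−ω_arm)  ⇒  60·ω_arm = 19  ⇒  ω_arm = 19/60
ω_out/ω_in = 19/60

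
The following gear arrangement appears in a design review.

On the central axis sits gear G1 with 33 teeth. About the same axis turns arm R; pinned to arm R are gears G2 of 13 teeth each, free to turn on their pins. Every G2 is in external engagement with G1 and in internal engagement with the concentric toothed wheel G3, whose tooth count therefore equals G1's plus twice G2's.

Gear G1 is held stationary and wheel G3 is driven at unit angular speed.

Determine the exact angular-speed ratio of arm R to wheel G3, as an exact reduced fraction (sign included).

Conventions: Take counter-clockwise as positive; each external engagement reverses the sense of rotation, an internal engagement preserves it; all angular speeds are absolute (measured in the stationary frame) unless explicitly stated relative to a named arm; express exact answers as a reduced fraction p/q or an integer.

class = planetary set [G3 = 33+2·13 = 59; Willis about the carrier]
ring teeth: 33 + 2·13 = 59
33(ω_sun−ω_arm) = −59(ω_ring−ω_arm),  ω_sun = 0, ω_ring = 1
33(0−ω_arm) = −59(1−ω_arm)  ⇒  92·ω_arm = 59  ⇒  ω_arm = 59/92
ω_out/ω_in = 59/92

59/92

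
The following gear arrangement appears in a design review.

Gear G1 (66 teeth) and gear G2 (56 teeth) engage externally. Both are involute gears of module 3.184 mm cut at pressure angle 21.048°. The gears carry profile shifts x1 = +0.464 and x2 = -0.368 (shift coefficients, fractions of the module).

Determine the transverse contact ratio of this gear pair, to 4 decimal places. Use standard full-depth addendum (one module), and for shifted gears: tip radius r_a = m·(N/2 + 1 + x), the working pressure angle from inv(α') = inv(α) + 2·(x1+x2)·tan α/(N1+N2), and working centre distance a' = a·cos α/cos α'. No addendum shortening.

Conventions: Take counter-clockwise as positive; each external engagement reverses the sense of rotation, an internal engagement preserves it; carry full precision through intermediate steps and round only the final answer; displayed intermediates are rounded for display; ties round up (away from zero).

1.7039

single-mesh involute tooth geometry (66T engaging 56T at module 3.184)
base radii: r_b1 = 98.061583, r_b2 = 83.203767
tip radii: r_a1 = 109.733376, r_a2 = 91.164288
inv(α') = inv(21.048°) + 2·(+0.464-0.368)·tan α/(66+56) = 0.01807427  ⇒  α' = 21.27951°
a' = a·cos α / cos α' = 194.2240·cos 21.048°/cos 21.27951° = 194.528065
action lengths: √(r_a1²−r_b1²) = 49.247739, √(r_a2²−r_b2²) = 37.256684
base pitch p_b = π·m·cos α = 9.335441
CR = (49.247739 + 37.256684 − 194.528065·sin 21.27951°)/9.335441 = 1.703903
contact ratio ≈ 1.7039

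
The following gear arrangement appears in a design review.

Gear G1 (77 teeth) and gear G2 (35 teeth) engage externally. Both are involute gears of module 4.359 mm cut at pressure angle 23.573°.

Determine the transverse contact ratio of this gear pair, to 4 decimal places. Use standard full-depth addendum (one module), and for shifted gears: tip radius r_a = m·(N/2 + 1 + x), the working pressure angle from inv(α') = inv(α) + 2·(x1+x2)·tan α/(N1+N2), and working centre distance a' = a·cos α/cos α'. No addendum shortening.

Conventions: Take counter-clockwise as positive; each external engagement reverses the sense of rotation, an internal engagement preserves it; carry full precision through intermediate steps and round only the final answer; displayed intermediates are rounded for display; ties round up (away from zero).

1.5882

single-mesh involute tooth geometry (77T engaging 35T at module 4.359)
base radii: r_b1 = 153.817012, r_b2 = 69.916824
tip radii: r_a1 = 172.180500, r_a2 = 80.641500
no profile shift: α' = α, a' = a
action lengths: √(r_a1²−r_b1²) = 77.372162, √(r_a2²−r_b2²) = 40.183197
base pitch p_b = π·m·cos α = 12.551439
CR = (77.372162 + 40.183197 − 244.104000·sin 23.57300°)/12.551439 = 1.588183
contact ratio ≈ 1.5882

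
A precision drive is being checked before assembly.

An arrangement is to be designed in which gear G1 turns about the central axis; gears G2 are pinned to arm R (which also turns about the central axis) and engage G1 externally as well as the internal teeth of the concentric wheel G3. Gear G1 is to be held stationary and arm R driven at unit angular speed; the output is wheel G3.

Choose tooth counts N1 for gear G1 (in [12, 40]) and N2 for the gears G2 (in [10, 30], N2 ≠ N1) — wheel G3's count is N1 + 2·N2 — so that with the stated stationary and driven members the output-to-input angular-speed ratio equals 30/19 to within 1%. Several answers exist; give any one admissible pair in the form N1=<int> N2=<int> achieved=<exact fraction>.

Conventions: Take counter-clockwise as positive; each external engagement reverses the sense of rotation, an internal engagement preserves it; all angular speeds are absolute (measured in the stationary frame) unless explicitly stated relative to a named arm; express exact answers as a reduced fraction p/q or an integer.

topology: planetary set — design target 30/19, arm = carrier (Willis)
Willis with ω_sun = 0: ω_ring/ω_arm = (N1+N3)/N3; set equal to 30/19  ⇒  N3/N1 = 1/(30/19 − 1) = 19/11
N3 = N1 + 2·N2  ⇒  N2/N1 = (N3/N1 − 1)/2 = (19/11 − 1)/2 = 4/11
smallest multiple with N1 ≥ 12 and N2 ≥ 10: k = 3  ⇒  N1 = 3·11 = 33, N2 = 3·4 = 12 (N1 ≤ 40, N2 ≤ 30, N2 ≠ N1 ✓), N3 = 33 + 2·12 = 57
check: (N1+N3)/N3 with N1 = 33, N3 = 57 gives 30/19; |achieved − target| = 0 ≤ 3/190 ✓

N1=33 N2=12 achieved=30/19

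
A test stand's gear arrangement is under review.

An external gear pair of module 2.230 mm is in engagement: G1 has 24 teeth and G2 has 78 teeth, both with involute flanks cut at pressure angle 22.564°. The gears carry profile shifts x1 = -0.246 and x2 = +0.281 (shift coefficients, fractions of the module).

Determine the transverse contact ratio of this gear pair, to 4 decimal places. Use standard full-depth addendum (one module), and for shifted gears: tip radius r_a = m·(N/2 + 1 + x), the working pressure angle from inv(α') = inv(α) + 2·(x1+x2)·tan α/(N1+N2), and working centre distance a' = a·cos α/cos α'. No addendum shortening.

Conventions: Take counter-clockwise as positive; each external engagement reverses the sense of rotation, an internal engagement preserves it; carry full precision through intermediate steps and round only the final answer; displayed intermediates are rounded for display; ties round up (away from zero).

1.6185

class = single-mesh tooth geometry [involute pair 24T × 78T, m = 2.230]
base radii: r_b1 = 24.711562, r_b2 = 80.312576
tip radii: r_a1 = 28.441420, r_a2 = 89.826630
inv(α') = inv(22.564°) + 2·(-0.246+0.281)·tan α/(24+78) = 0.02199190  ⇒  α' = 22.65819°
a' = a·cos α / cos α' = 113.7300·cos 22.564°/cos 22.65819° = 113.807896
action lengths: √(r_a1²−r_b1²) = 14.080237, √(r_a2²−r_b2²) = 40.233239
base pitch p_b = π·m·cos α = 6.469472
CR = (14.080237 + 40.233239 − 113.807896·sin 22.65819°)/6.469472 = 1.618516
contact ratio ≈ 1.6185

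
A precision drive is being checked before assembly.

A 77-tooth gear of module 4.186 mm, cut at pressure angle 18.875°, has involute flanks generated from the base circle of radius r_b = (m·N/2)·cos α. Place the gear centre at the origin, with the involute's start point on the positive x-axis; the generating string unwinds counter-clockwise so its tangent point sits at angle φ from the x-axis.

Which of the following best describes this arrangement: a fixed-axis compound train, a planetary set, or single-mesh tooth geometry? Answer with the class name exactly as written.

single-mesh tooth geometry

recognized (one wheel, involute flank): single-mesh tooth geometry, m = 4.186, N = 77
classification: single-mesh tooth geometry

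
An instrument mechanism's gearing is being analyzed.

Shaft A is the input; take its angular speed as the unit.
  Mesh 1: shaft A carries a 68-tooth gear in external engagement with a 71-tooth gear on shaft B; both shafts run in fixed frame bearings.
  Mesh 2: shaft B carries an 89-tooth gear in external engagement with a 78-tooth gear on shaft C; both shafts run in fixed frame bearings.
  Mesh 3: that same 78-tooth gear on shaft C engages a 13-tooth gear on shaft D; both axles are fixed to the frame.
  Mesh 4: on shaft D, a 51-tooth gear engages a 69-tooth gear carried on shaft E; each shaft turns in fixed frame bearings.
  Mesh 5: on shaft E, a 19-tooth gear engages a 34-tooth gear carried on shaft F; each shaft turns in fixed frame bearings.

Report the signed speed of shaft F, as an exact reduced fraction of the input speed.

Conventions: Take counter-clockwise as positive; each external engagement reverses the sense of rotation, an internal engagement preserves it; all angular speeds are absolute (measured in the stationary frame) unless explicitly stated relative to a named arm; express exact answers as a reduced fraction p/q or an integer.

5-mesh fixed-axis compound train (all bearings frame-fixed)
mesh 1 [68T→71T]: |ω|/ω_in = 1×68/71 = 68/71, sense flips to −
mesh 2 [89T→78T]: |ω|/ω_in = (68/71)×89/78 = 3026/2769, sense flips to +
mesh 3 [78T→13T]: |ω|/ω_in = (3026/2769)×78/13 = 6052/923, sense flips to −
mesh 4 [51T→69T]: |ω|/ω_in = (6052/923)×51/69 = 102884/21229, sense flips to +
mesh 5 [19T→34T]: |ω|/ω_in = (102884/21229)×19/34 = 57494/21229, sense flips to −
signed output speed (× input speed) = -57494/21229

-57494/21229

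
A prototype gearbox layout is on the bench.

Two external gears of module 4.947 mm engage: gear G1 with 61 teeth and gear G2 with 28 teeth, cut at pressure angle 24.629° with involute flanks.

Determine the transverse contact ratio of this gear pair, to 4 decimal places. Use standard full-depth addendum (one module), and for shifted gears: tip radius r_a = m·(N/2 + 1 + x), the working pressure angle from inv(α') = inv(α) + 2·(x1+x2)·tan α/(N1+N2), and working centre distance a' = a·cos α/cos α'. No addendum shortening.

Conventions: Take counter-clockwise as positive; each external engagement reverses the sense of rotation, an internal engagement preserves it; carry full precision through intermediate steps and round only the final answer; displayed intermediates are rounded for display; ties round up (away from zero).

1.5221

class = single-mesh tooth geometry [involute pair 61T × 28T, m = 4.947]
base radii: r_b1 = 137.156918, r_b2 = 62.957274
tip radii: r_a1 = 155.830500, r_a2 = 74.205000
no profile shift: α' = α, a' = a
action lengths: √(r_a1²−r_b1²) = 73.967051, √(r_a2²−r_b2²) = 39.278031
base pitch p_b = π·m·cos α = 14.127579
CR = (73.967051 + 39.278031 − 220.141500·sin 24.62900°)/14.127579 = 1.522066
contact ratio ≈ 1.5221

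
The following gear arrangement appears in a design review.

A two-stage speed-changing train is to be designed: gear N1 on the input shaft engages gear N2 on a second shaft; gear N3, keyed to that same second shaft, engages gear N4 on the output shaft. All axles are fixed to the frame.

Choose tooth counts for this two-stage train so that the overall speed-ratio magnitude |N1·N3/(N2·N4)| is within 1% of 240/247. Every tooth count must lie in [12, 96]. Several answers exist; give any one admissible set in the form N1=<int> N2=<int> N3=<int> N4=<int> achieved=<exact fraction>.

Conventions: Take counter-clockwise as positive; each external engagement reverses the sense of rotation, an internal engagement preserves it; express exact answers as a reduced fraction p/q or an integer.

class = fixed-axis compound train [2-stage, 240/247 wanted]
target = 240/247 in lowest terms: an exact hit needs N1·N3 = k·240 and N2·N4 = k·247 for one integer k, every count in [12, 96]; additionally prefer no 1:1 stage (N1 ≠ N2, N3 ≠ N4)
k = 1: N1·N3 = 240 = 12·20, N2·N4 = 247 = 13·19
achieved = 12·20/(13·19) = 240/247; |achieved − target| = 0 ≤ 12/1235 ✓

N1=12 N2=13 N3=20 N4=19 achieved=240/247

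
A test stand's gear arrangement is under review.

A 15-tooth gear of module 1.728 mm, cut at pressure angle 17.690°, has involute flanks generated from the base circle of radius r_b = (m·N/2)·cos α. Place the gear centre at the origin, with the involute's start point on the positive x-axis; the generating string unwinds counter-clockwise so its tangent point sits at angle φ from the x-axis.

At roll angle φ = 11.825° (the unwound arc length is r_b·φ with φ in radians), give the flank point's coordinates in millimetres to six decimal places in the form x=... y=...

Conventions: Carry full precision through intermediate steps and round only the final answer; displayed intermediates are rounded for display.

x=12.607350 y=0.036027

class = single-mesh tooth geometry [base-circle involute, m = 1.728, 15T]
pitch radius r_p = m·N/2 = 1.728·15/2 = 12.960000
base radius r_b = r_p·cos α = 12.960000·cos 17.690° = 12.347180
roll angle φ = 11.825° = 0.20638518 rad
x = r_b·(cos φ + φ·sin φ) = 12.607350
y = r_b·(sin φ − φ·cos φ) = 0.036027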